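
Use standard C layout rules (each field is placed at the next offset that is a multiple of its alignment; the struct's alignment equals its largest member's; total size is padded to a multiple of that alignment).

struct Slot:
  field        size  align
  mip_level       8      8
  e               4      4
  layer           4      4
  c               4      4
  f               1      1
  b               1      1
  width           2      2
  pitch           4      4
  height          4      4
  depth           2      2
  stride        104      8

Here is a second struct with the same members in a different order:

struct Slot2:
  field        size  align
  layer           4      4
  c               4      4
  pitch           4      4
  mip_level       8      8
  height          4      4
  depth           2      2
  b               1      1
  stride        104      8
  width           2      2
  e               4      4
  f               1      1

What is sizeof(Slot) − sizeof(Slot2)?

@0: mip_level [8B, align 8] → 8
@8: e [4B, align 4] → 12
@12: layer [4B, align 4] → 16
@16: c [4B, align 4] → 20
@20: f [1B, align 1] → 21
@21: b [1B, align 1] → 22
@22: width [2B, align 2] → 24
@24: pitch [4B, align 4] → 28
@28: height [4B, align 4] → 32
@32: depth [2B, align 2] → 34
+6 pad (align 8)
@40: stride [104B, align 8] → 144
size 144, align 8
— Slot2 —
@0: layer [4B, align 4] → 4
@4: c [4B, align 4] → 8
@8: pitch [4B, align 4] → 12
+4 pad (align 8)
@16: mip_level [8B, align 8] → 24
@24: height [4B, align 4] → 28
@28: depth [2B, align 2] → 30
@30: b [1B, align 1] → 31
+1 pad (align 8)
@32: stride [104B, align 8] → 136
@136: width [2B, align 2] → 138
+2 pad (align 4)
@140: e [4B, align 4] → 144
@144: f [1B, align 1] → 145
+7 tail pad (align 8)
size 152, align 8
144 − 152 = -8

-8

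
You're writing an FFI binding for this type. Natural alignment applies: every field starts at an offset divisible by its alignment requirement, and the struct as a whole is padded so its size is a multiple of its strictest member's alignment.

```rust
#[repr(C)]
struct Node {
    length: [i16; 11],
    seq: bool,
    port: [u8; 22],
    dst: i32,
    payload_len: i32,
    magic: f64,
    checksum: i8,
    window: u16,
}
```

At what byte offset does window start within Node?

length at 0 (size 22, align 2) → ends 22
seq at 22 (size 1, align 1) → ends 23
port at 23 (size 22, align 1) → ends 45
pad 3 to align 4 for dst
dst at 48 (size 4, align 4) → ends 52
payload_len at 52 (size 4, align 4) → ends 56
magic at 56 (size 8, align 8) → ends 64
checksum at 64 (size 1, align 1) → ends 65
pad 1 to align 2 for window
window at 66 (size 2, align 2) → ends 68

66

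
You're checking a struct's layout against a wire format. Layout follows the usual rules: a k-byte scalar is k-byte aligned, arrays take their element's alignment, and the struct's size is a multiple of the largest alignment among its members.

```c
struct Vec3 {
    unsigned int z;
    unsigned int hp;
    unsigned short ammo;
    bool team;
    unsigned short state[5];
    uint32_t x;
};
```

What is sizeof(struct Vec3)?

@0: z [4B, align 4] → 4
@4: hp [4B, align 4] → 8
@8: ammo [2B, align 2] → 10
@10: team [1B, align 1] → 11
+1 pad (align 2)
@12: state [10B, align 2] → 22
+2 pad (align 4)
@24: x [4B, align 4] → 28
size 28, align 4

28 bytes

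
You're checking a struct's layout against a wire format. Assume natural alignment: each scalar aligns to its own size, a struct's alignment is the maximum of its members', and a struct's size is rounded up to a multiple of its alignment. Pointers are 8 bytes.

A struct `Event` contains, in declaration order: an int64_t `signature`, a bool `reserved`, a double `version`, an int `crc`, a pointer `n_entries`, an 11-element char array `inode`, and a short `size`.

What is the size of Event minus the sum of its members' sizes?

@0: signature [8B, align 8] → 8
@8: reserved [1B, align 1] → 9
+7 pad (align 8)
@16: version [8B, align 8] → 24
@24: crc [4B, align 4] → 28
+4 pad (align 8)
@32: n_entries [8B, align 8] → 40
@40: inode [11B, align 1] → 51
+1 pad (align 2)
@52: size [2B, align 2] → 54
+2 tail pad (align 8)
size 56, align 8
data bytes 42, size 56 → padding 14

14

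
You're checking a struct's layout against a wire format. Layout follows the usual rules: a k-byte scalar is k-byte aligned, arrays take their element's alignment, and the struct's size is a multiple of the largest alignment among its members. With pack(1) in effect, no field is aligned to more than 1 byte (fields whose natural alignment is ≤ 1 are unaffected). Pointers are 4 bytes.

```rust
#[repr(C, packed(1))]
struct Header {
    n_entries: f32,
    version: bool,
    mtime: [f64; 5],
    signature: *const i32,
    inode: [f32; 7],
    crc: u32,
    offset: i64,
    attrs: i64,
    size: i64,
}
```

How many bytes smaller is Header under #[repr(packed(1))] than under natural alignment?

7

natural layout:
  0..4  n_entries  (4B, 4-aligned)
  4..5  version  (1B, 1-aligned)
  5..8  -- padding (3B)
  8..48  mtime  (40B, 8-aligned)
  48..52  signature  (4B, 4-aligned)
  52..80  inode  (28B, 4-aligned)
  80..84  crc  (4B, 4-aligned)
  84..88  -- padding (4B)
  88..96  offset  (8B, 8-aligned)
  96..104  attrs  (8B, 8-aligned)
  104..112  size  (8B, 8-aligned)
  sizeof = 112, alignof = 8
packed(1) layout:
  0..4  n_entries  (4B, 1-aligned)
  4..5  version  (1B, 1-aligned)
  5..45  mtime  (40B, 1-aligned)
  45..49  signature  (4B, 1-aligned)
  49..77  inode  (28B, 1-aligned)
  77..81  crc  (4B, 1-aligned)
  81..89  offset  (8B, 1-aligned)
  89..97  attrs  (8B, 1-aligned)
  97..105  size  (8B, 1-aligned)
  sizeof = 105, alignof = 1
112 − 105 = 7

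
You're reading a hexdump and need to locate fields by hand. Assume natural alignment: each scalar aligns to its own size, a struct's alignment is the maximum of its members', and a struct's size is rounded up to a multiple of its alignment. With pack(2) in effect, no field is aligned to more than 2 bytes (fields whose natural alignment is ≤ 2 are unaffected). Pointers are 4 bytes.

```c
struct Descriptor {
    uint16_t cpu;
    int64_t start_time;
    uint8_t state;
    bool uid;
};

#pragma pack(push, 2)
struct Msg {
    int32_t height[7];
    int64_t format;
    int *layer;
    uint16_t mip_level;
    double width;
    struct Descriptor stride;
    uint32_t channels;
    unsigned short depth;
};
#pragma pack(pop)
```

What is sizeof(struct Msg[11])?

880

Descriptor: cpu at 0 (size 2, align 2) → ends 2; pad 6 to align 8 for start_time; start_time at 8 (size 8, align 8) → ends 16; state at 16 (size 1, align 1) → ends 17; uid at 17 (size 1, align 1) → ends 18; tail pad 6 to reach multiple of 8; total 24 bytes, alignment 8
height at 0 (size 28, align 2) → ends 28
format at 28 (size 8, align 2) → ends 36
layer at 36 (size 4, align 2) → ends 40
mip_level at 40 (size 2, align 2) → ends 42
width at 42 (size 8, align 2) → ends 50
stride at 50 (size 24, align 2) → ends 74
channels at 74 (size 4, align 2) → ends 78
depth at 78 (size 2, align 2) → ends 80
total 80 bytes, alignment 2
array of 11: 11 × 80 = 880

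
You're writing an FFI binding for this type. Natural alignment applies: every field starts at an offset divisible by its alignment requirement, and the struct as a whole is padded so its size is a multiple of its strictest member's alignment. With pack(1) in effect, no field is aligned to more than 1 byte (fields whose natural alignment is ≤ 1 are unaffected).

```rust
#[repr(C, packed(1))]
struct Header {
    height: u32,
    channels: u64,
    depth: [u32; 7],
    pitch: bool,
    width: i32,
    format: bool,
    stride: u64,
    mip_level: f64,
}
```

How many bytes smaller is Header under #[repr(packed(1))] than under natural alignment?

10

natural layout:
  @0: height [4B, align 4] → 4
  +4 pad (align 8)
  @8: channels [8B, align 8] → 16
  @16: depth [28B, align 4] → 44
  @44: pitch [1B, align 1] → 45
  +3 pad (align 4)
  @48: width [4B, align 4] → 52
  @52: format [1B, align 1] → 53
  +3 pad (align 8)
  @56: stride [8B, align 8] → 64
  @64: mip_level [8B, align 8] → 72
  size 72, align 8
packed(1) layout:
  @0: height [4B, align 1] → 4
  @4: channels [8B, align 1] → 12
  @12: depth [28B, align 1] → 40
  @40: pitch [1B, align 1] → 41
  @41: width [4B, align 1] → 45
  @45: format [1B, align 1] → 46
  @46: stride [8B, align 1] → 54
  @54: mip_level [8B, align 1] → 62
  size 62, align 1
72 − 62 = 10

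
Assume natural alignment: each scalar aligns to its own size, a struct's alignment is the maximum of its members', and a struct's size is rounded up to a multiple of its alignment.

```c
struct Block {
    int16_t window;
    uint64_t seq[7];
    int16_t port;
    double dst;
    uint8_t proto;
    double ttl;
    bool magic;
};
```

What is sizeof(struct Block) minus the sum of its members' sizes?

@0: window [2B, align 2] → 2
+6 pad (align 8)
@8: seq [56B, align 8] → 64
@64: port [2B, align 2] → 66
+6 pad (align 8)
@72: dst [8B, align 8] → 80
@80: proto [1B, align 1] → 81
+7 pad (align 8)
@88: ttl [8B, align 8] → 96
@96: magic [1B, align 1] → 97
+7 tail pad (align 8)
size 104, align 8
data bytes 78, size 104 → padding 26

26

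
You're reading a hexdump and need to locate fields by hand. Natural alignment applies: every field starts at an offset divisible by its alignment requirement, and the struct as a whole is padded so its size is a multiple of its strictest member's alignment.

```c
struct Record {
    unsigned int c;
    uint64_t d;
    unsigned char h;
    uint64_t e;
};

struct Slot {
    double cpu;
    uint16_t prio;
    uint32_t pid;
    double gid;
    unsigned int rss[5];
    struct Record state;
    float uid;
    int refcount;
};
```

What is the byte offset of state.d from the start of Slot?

56

Record: 0..4  c  (4B, 4-aligned); 4..8  -- padding (4B); 8..16  d  (8B, 8-aligned); 16..17  h  (1B, 1-aligned); 17..24  -- padding (7B); 24..32  e  (8B, 8-aligned); sizeof = 32, alignof = 8
0..8  cpu  (8B, 8-aligned)
8..10  prio  (2B, 2-aligned)
10..12  -- padding (2B)
12..16  pid  (4B, 4-aligned)
16..24  gid  (8B, 8-aligned)
24..44  rss  (20B, 4-aligned)
44..48  -- padding (4B)
48..80  state  (32B, 8-aligned)
within Record: d at 8
48 + 8 = 56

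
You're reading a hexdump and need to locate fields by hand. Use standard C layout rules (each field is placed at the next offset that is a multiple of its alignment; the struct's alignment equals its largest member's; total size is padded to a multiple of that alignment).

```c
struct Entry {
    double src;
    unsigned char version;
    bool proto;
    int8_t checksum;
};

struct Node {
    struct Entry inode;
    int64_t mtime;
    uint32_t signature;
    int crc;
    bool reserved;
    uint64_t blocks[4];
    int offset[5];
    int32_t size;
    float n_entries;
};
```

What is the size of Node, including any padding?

104 bytes

Entry: 0..8  src  (8B, 8-aligned); 8..9  version  (1B, 1-aligned); 9..10  proto  (1B, 1-aligned); 10..11  checksum  (1B, 1-aligned); 11..16  -- tail padding (5B); sizeof = 16, alignof = 8
0..16  inode  (16B, 8-aligned)
16..24  mtime  (8B, 8-aligned)
24..28  signature  (4B, 4-aligned)
28..32  crc  (4B, 4-aligned)
32..33  reserved  (1B, 1-aligned)
33..40  -- padding (7B)
40..72  blocks  (32B, 8-aligned)
72..92  offset  (20B, 4-aligned)
92..96  size  (4B, 4-aligned)
96..100  n_entries  (4B, 4-aligned)
100..104  -- tail padding (4B)
sizeof = 104, alignof = 8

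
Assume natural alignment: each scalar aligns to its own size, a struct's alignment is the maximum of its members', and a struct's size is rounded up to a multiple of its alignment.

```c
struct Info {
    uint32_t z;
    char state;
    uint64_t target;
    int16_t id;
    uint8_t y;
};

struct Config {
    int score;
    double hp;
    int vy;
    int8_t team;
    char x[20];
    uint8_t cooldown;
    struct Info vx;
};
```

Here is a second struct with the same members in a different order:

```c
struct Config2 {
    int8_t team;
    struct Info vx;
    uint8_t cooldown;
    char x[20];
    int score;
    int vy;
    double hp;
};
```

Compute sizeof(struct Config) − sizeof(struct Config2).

0

Info: z at 0 (size 4, align 4) → ends 4; state at 4 (size 1, align 1) → ends 5; pad 3 to align 8 for target; target at 8 (size 8, align 8) → ends 16; id at 16 (size 2, align 2) → ends 18; y at 18 (size 1, align 1) → ends 19; tail pad 5 to reach multiple of 8; total 24 bytes, alignment 8
score at 0 (size 4, align 4) → ends 4
pad 4 to align 8 for hp
hp at 8 (size 8, align 8) → ends 16
vy at 16 (size 4, align 4) → ends 20
team at 20 (size 1, align 1) → ends 21
x at 21 (size 20, align 1) → ends 41
cooldown at 41 (size 1, align 1) → ends 42
pad 6 to align 8 for vx
vx at 48 (size 24, align 8) → ends 72
total 72 bytes, alignment 8
— Config2 —
team at 0 (size 1, align 1) → ends 1
pad 7 to align 8 for vx
vx at 8 (size 24, align 8) → ends 32
cooldown at 32 (size 1, align 1) → ends 33
x at 33 (size 20, align 1) → ends 53
pad 3 to align 4 for score
score at 56 (size 4, align 4) → ends 60
vy at 60 (size 4, align 4) → ends 64
hp at 64 (size 8, align 8) → ends 72
total 72 bytes, alignment 8
72 − 72 = 0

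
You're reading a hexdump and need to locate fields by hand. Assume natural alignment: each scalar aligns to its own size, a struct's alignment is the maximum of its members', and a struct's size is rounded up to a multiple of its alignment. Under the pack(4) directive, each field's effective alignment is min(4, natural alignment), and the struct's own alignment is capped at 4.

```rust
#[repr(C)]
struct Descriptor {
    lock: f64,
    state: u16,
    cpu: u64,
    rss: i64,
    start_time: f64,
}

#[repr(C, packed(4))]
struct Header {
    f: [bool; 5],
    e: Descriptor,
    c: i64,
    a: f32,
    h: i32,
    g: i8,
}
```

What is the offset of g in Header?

64

Descriptor: @0: lock [8B, align 8] → 8; @8: state [2B, align 2] → 10; +6 pad (align 8); @16: cpu [8B, align 8] → 24; @24: rss [8B, align 8] → 32; @32: start_time [8B, align 8] → 40; size 40, align 8
@0: f [5B, align 1] → 5
+3 pad (align 4)
@8: e [40B, align 4] → 48
@48: c [8B, align 4] → 56
@56: a [4B, align 4] → 60
@60: h [4B, align 4] → 64
@64: g [1B, align 1] → 65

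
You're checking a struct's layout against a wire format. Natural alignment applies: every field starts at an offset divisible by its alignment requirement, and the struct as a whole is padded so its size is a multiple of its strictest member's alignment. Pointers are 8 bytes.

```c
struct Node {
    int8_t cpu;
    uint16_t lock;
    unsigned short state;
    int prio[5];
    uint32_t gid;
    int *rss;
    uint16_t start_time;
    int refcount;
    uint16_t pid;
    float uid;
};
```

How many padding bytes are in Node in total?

@0: cpu [1B, align 1] → 1
+1 pad (align 2)
@2: lock [2B, align 2] → 4
@4: state [2B, align 2] → 6
+2 pad (align 4)
@8: prio [20B, align 4] → 28
@28: gid [4B, align 4] → 32
@32: rss [8B, align 8] → 40
@40: start_time [2B, align 2] → 42
+2 pad (align 4)
@44: refcount [4B, align 4] → 48
@48: pid [2B, align 2] → 50
+2 pad (align 4)
@52: uid [4B, align 4] → 56
size 56, align 8
data bytes 49, size 56 → padding 7

7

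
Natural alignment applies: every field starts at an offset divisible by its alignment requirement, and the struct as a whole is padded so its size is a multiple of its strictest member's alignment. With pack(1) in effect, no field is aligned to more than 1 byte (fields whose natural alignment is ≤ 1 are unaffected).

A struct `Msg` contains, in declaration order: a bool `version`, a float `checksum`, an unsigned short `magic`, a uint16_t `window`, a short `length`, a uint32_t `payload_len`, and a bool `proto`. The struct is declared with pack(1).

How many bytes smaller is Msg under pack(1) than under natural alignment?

natural layout:
  0..1  version  (1B, 1-aligned)
  1..4  -- padding (3B)
  4..8  checksum  (4B, 4-aligned)
  8..10  magic  (2B, 2-aligned)
  10..12  window  (2B, 2-aligned)
  12..14  length  (2B, 2-aligned)
  14..16  -- padding (2B)
  16..20  payload_len  (4B, 4-aligned)
  20..21  proto  (1B, 1-aligned)
  21..24  -- tail padding (3B)
  sizeof = 24, alignof = 4
packed(1) layout:
  0..1  version  (1B, 1-aligned)
  1..5  checksum  (4B, 1-aligned)
  5..7  magic  (2B, 1-aligned)
  7..9  window  (2B, 1-aligned)
  9..11  length  (2B, 1-aligned)
  11..15  payload_len  (4B, 1-aligned)
  15..16  proto  (1B, 1-aligned)
  sizeof = 16, alignof = 1
24 − 16 = 8

8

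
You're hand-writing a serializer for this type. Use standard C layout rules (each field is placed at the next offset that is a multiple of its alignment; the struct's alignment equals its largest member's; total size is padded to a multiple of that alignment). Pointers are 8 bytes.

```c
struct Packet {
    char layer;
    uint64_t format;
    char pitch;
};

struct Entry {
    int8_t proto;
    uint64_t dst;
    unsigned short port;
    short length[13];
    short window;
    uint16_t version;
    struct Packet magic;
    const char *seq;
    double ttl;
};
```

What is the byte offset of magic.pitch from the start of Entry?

64

Packet: layer at 0 (size 1, align 1) → ends 1; pad 7 to align 8 for format; format at 8 (size 8, align 8) → ends 16; pitch at 16 (size 1, align 1) → ends 17; tail pad 7 to reach multiple of 8; total 24 bytes, alignment 8
proto at 0 (size 1, align 1) → ends 1
pad 7 to align 8 for dst
dst at 8 (size 8, align 8) → ends 16
port at 16 (size 2, align 2) → ends 18
length at 18 (size 26, align 2) → ends 44
window at 44 (size 2, align 2) → ends 46
version at 46 (size 2, align 2) → ends 48
magic at 48 (size 24, align 8) → ends 72
within Packet: pitch at 16
48 + 16 = 64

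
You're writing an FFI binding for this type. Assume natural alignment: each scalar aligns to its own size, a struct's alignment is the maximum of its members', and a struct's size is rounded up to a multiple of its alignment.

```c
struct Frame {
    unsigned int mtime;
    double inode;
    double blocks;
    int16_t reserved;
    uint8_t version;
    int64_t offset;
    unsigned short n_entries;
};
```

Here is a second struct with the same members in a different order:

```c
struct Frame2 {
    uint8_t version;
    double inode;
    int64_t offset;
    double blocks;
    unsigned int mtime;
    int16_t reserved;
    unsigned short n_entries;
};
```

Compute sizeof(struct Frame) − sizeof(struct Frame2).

8

0..4  mtime  (4B, 4-aligned)
4..8  -- padding (4B)
8..16  inode  (8B, 8-aligned)
16..24  blocks  (8B, 8-aligned)
24..26  reserved  (2B, 2-aligned)
26..27  version  (1B, 1-aligned)
27..32  -- padding (5B)
32..40  offset  (8B, 8-aligned)
40..42  n_entries  (2B, 2-aligned)
42..48  -- tail padding (6B)
sizeof = 48, alignof = 8
— Frame2 —
0..1  version  (1B, 1-aligned)
1..8  -- padding (7B)
8..16  inode  (8B, 8-aligned)
16..24  offset  (8B, 8-aligned)
24..32  blocks  (8B, 8-aligned)
32..36  mtime  (4B, 4-aligned)
36..38  reserved  (2B, 2-aligned)
38..40  n_entries  (2B, 2-aligned)
sizeof = 40, alignof = 8
48 − 40 = 8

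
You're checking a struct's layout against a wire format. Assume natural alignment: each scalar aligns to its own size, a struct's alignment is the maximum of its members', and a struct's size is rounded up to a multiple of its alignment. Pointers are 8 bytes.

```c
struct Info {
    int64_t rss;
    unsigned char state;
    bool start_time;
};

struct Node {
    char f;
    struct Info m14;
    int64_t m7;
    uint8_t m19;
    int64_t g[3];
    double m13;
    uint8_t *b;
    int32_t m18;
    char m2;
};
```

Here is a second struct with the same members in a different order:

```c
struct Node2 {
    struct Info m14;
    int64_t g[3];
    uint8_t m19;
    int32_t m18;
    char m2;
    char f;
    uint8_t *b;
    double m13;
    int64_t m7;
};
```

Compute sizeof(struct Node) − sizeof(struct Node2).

Info: rss at 0 (size 8, align 8) → ends 8; state at 8 (size 1, align 1) → ends 9; start_time at 9 (size 1, align 1) → ends 10; tail pad 6 to reach multiple of 8; total 16 bytes, alignment 8
f at 0 (size 1, align 1) → ends 1
pad 7 to align 8 for m14
m14 at 8 (size 16, align 8) → ends 24
m7 at 24 (size 8, align 8) → ends 32
m19 at 32 (size 1, align 1) → ends 33
pad 7 to align 8 for g
g at 40 (size 24, align 8) → ends 64
m13 at 64 (size 8, align 8) → ends 72
b at 72 (size 8, align 8) → ends 80
m18 at 80 (size 4, align 4) → ends 84
m2 at 84 (size 1, align 1) → ends 85
tail pad 3 to reach multiple of 8
total 88 bytes, alignment 8
— Node2 —
m14 at 0 (size 16, align 8) → ends 16
g at 16 (size 24, align 8) → ends 40
m19 at 40 (size 1, align 1) → ends 41
pad 3 to align 4 for m18
m18 at 44 (size 4, align 4) → ends 48
m2 at 48 (size 1, align 1) → ends 49
f at 49 (size 1, align 1) → ends 50
pad 6 to align 8 for b
b at 56 (size 8, align 8) → ends 64
m13 at 64 (size 8, align 8) → ends 72
m7 at 72 (size 8, align 8) → ends 80
total 80 bytes, alignment 8
88 − 80 = 8

8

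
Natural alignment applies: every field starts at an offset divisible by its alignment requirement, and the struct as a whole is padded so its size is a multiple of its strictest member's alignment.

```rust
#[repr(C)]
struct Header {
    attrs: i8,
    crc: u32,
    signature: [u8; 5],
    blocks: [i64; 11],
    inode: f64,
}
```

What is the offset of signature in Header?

8

0..1  attrs  (1B, 1-aligned)
1..4  -- padding (3B)
4..8  crc  (4B, 4-aligned)
8..13  signature  (5B, 1-aligned)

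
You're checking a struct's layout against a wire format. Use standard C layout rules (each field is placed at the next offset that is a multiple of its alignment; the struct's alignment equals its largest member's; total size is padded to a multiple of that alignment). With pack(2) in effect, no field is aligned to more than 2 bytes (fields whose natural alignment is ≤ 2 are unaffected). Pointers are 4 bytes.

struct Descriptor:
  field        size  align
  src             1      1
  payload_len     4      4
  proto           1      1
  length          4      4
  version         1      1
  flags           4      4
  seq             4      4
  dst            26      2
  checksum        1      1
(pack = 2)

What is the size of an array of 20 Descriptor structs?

src at 0 (size 1, align 1) → ends 1
pad 1 to align 2 for payload_len
payload_len at 2 (size 4, align 2) → ends 6
proto at 6 (size 1, align 1) → ends 7
pad 1 to align 2 for length
length at 8 (size 4, align 2) → ends 12
version at 12 (size 1, align 1) → ends 13
pad 1 to align 2 for flags
flags at 14 (size 4, align 2) → ends 18
seq at 18 (size 4, align 2) → ends 22
dst at 22 (size 26, align 2) → ends 48
checksum at 48 (size 1, align 1) → ends 49
tail pad 1 to reach multiple of 2
total 50 bytes, alignment 2
array of 20: 20 × 50 = 1000

1000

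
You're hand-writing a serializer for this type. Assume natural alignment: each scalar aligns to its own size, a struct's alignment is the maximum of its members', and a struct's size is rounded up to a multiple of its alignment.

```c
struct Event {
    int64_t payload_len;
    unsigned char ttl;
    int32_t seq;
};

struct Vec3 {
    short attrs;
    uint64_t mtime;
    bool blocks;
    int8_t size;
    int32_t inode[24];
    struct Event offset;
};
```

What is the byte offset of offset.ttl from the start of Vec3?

Event: @0: payload_len [8B, align 8] → 8; @8: ttl [1B, align 1] → 9; +3 pad (align 4); @12: seq [4B, align 4] → 16; size 16, align 8
@0: attrs [2B, align 2] → 2
+6 pad (align 8)
@8: mtime [8B, align 8] → 16
@16: blocks [1B, align 1] → 17
@17: size [1B, align 1] → 18
+2 pad (align 4)
@20: inode [96B, align 4] → 116
+4 pad (align 8)
@120: offset [16B, align 8] → 136
within Event: ttl at 8
120 + 8 = 128

128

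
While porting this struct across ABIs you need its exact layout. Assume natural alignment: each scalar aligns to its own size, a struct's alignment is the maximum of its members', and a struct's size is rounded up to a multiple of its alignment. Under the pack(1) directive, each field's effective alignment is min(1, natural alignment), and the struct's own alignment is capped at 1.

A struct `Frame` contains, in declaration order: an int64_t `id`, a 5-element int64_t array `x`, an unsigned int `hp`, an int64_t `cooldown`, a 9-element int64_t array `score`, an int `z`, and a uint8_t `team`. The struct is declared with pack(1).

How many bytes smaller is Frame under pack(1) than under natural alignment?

natural layout:
  id at 0 (size 8, align 8) → ends 8
  x at 8 (size 40, align 8) → ends 48
  hp at 48 (size 4, align 4) → ends 52
  pad 4 to align 8 for cooldown
  cooldown at 56 (size 8, align 8) → ends 64
  score at 64 (size 72, align 8) → ends 136
  z at 136 (size 4, align 4) → ends 140
  team at 140 (size 1, align 1) → ends 141
  tail pad 3 to reach multiple of 8
  total 144 bytes, alignment 8
packed(1) layout:
  id at 0 (size 8, align 1) → ends 8
  x at 8 (size 40, align 1) → ends 48
  hp at 48 (size 4, align 1) → ends 52
  cooldown at 52 (size 8, align 1) → ends 60
  score at 60 (size 72, align 1) → ends 132
  z at 132 (size 4, align 1) → ends 136
  team at 136 (size 1, align 1) → ends 137
  total 137 bytes, alignment 1
144 − 137 = 7

7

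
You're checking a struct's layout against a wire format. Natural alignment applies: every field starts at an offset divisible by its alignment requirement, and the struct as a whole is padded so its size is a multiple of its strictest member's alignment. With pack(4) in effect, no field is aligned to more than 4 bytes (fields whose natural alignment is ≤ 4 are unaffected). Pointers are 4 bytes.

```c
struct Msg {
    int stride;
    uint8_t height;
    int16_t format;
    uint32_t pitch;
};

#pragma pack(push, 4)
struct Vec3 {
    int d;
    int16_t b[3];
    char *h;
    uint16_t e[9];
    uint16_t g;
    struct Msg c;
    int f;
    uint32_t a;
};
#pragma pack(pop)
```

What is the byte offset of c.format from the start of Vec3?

42

Msg: 0..4  stride  (4B, 4-aligned); 4..5  height  (1B, 1-aligned); 5..6  -- padding (1B); 6..8  format  (2B, 2-aligned); 8..12  pitch  (4B, 4-aligned); sizeof = 12, alignof = 4
0..4  d  (4B, 4-aligned)
4..10  b  (6B, 2-aligned)
10..12  -- padding (2B)
12..16  h  (4B, 4-aligned)
16..34  e  (18B, 2-aligned)
34..36  g  (2B, 2-aligned)
36..48  c  (12B, 4-aligned)
within Msg: format at 6
36 + 6 = 42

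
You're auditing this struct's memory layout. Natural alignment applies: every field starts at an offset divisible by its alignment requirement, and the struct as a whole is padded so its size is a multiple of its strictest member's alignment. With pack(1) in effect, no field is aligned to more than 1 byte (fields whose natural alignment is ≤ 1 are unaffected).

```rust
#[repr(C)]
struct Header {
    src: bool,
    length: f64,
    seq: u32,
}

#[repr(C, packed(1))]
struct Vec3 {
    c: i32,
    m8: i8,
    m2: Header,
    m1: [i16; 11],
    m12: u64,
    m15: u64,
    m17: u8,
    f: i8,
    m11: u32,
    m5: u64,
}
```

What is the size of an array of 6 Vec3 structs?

Header: 0..1  src  (1B, 1-aligned); 1..8  -- padding (7B); 8..16  length  (8B, 8-aligned); 16..20  seq  (4B, 4-aligned); 20..24  -- tail padding (4B); sizeof = 24, alignof = 8
0..4  c  (4B, 1-aligned)
4..5  m8  (1B, 1-aligned)
5..29  m2  (24B, 1-aligned)
29..51  m1  (22B, 1-aligned)
51..59  m12  (8B, 1-aligned)
59..67  m15  (8B, 1-aligned)
67..68  m17  (1B, 1-aligned)
68..69  f  (1B, 1-aligned)
69..73  m11  (4B, 1-aligned)
73..81  m5  (8B, 1-aligned)
sizeof = 81, alignof = 1
array of 6: 6 × 81 = 486

486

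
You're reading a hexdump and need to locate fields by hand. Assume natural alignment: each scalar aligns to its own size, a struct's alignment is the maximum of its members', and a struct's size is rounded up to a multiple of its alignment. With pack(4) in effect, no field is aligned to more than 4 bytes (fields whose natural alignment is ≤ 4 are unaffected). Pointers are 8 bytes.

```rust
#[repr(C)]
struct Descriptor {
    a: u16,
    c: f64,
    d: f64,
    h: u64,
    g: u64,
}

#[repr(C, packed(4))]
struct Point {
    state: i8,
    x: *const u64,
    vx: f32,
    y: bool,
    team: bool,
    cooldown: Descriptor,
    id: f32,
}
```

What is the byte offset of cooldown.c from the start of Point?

28

Descriptor: 0..2  a  (2B, 2-aligned); 2..8  -- padding (6B); 8..16  c  (8B, 8-aligned); 16..24  d  (8B, 8-aligned); 24..32  h  (8B, 8-aligned); 32..40  g  (8B, 8-aligned); sizeof = 40, alignof = 8
0..1  state  (1B, 1-aligned)
1..4  -- padding (3B)
4..12  x  (8B, 4-aligned)
12..16  vx  (4B, 4-aligned)
16..17  y  (1B, 1-aligned)
17..18  team  (1B, 1-aligned)
18..20  -- padding (2B)
20..60  cooldown  (40B, 4-aligned)
within Descriptor: c at 8
20 + 8 = 28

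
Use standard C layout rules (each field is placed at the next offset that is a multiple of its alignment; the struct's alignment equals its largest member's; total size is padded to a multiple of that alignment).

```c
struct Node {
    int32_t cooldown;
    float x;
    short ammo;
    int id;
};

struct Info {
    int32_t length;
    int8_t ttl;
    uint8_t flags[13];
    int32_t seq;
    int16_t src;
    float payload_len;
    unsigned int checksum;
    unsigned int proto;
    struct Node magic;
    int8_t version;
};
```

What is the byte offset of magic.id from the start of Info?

52

Node: cooldown at 0 (size 4, align 4) → ends 4; x at 4 (size 4, align 4) → ends 8; ammo at 8 (size 2, align 2) → ends 10; pad 2 to align 4 for id; id at 12 (size 4, align 4) → ends 16; total 16 bytes, alignment 4
length at 0 (size 4, align 4) → ends 4
ttl at 4 (size 1, align 1) → ends 5
flags at 5 (size 13, align 1) → ends 18
pad 2 to align 4 for seq
seq at 20 (size 4, align 4) → ends 24
src at 24 (size 2, align 2) → ends 26
pad 2 to align 4 for payload_len
payload_len at 28 (size 4, align 4) → ends 32
checksum at 32 (size 4, align 4) → ends 36
proto at 36 (size 4, align 4) → ends 40
magic at 40 (size 16, align 4) → ends 56
within Node: id at 12
40 + 12 = 52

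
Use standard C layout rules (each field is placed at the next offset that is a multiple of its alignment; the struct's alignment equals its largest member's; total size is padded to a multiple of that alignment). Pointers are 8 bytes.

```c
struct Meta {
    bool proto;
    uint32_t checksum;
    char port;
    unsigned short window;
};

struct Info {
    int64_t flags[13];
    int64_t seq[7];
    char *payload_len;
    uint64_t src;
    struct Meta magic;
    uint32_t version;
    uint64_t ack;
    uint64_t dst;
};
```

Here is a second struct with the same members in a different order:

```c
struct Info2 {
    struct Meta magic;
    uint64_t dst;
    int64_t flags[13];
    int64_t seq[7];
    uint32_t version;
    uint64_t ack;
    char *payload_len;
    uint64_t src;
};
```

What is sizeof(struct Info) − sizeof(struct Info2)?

-8

Meta: @0: proto [1B, align 1] → 1; +3 pad (align 4); @4: checksum [4B, align 4] → 8; @8: port [1B, align 1] → 9; +1 pad (align 2); @10: window [2B, align 2] → 12; size 12, align 4
@0: flags [104B, align 8] → 104
@104: seq [56B, align 8] → 160
@160: payload_len [8B, align 8] → 168
@168: src [8B, align 8] → 176
@176: magic [12B, align 4] → 188
@188: version [4B, align 4] → 192
@192: ack [8B, align 8] → 200
@200: dst [8B, align 8] → 208
size 208, align 8
— Info2 —
@0: magic [12B, align 4] → 12
+4 pad (align 8)
@16: dst [8B, align 8] → 24
@24: flags [104B, align 8] → 128
@128: seq [56B, align 8] → 184
@184: version [4B, align 4] → 188
+4 pad (align 8)
@192: ack [8B, align 8] → 200
@200: payload_len [8B, align 8] → 208
@208: src [8B, align 8] → 216
size 216, align 8
208 − 216 = -8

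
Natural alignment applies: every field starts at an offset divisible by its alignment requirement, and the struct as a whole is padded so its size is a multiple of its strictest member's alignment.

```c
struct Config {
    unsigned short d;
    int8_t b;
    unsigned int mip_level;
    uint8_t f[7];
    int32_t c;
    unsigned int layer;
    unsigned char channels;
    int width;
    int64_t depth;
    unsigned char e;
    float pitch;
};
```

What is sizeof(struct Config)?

@0: d [2B, align 2] → 2
@2: b [1B, align 1] → 3
+1 pad (align 4)
@4: mip_level [4B, align 4] → 8
@8: f [7B, align 1] → 15
+1 pad (align 4)
@16: c [4B, align 4] → 20
@20: layer [4B, align 4] → 24
@24: channels [1B, align 1] → 25
+3 pad (align 4)
@28: width [4B, align 4] → 32
@32: depth [8B, align 8] → 40
@40: e [1B, align 1] → 41
+3 pad (align 4)
@44: pitch [4B, align 4] → 48
size 48, align 8

48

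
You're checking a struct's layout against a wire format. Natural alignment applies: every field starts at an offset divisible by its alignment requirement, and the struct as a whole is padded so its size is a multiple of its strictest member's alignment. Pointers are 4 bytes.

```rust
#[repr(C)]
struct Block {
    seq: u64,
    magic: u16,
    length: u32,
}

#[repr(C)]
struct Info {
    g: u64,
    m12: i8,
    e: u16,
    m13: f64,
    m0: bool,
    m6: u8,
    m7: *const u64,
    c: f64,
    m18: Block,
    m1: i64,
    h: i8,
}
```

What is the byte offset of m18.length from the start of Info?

52

Block: @0: seq [8B, align 8] → 8; @8: magic [2B, align 2] → 10; +2 pad (align 4); @12: length [4B, align 4] → 16; size 16, align 8
@0: g [8B, align 8] → 8
@8: m12 [1B, align 1] → 9
+1 pad (align 2)
@10: e [2B, align 2] → 12
+4 pad (align 8)
@16: m13 [8B, align 8] → 24
@24: m0 [1B, align 1] → 25
@25: m6 [1B, align 1] → 26
+2 pad (align 4)
@28: m7 [4B, align 4] → 32
@32: c [8B, align 8] → 40
@40: m18 [16B, align 8] → 56
within Block: length at 12
40 + 12 = 52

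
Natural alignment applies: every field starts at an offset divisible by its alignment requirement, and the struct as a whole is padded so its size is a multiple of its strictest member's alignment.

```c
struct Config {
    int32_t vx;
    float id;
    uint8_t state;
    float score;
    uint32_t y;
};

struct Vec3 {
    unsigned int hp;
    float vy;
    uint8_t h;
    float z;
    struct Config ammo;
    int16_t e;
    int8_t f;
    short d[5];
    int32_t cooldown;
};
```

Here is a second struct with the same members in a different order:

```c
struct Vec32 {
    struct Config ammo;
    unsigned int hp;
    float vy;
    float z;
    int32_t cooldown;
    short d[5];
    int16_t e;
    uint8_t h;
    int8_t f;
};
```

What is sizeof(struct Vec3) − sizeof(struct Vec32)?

Config: 0..4  vx  (4B, 4-aligned); 4..8  id  (4B, 4-aligned); 8..9  state  (1B, 1-aligned); 9..12  -- padding (3B); 12..16  score  (4B, 4-aligned); 16..20  y  (4B, 4-aligned); sizeof = 20, alignof = 4
0..4  hp  (4B, 4-aligned)
4..8  vy  (4B, 4-aligned)
8..9  h  (1B, 1-aligned)
9..12  -- padding (3B)
12..16  z  (4B, 4-aligned)
16..36  ammo  (20B, 4-aligned)
36..38  e  (2B, 2-aligned)
38..39  f  (1B, 1-aligned)
39..40  -- padding (1B)
40..50  d  (10B, 2-aligned)
50..52  -- padding (2B)
52..56  cooldown  (4B, 4-aligned)
sizeof = 56, alignof = 4
— Vec32 —
0..20  ammo  (20B, 4-aligned)
20..24  hp  (4B, 4-aligned)
24..28  vy  (4B, 4-aligned)
28..32  z  (4B, 4-aligned)
32..36  cooldown  (4B, 4-aligned)
36..46  d  (10B, 2-aligned)
46..48  e  (2B, 2-aligned)
48..49  h  (1B, 1-aligned)
49..50  f  (1B, 1-aligned)
50..52  -- tail padding (2B)
sizeof = 52, alignof = 4
56 − 52 = 4

4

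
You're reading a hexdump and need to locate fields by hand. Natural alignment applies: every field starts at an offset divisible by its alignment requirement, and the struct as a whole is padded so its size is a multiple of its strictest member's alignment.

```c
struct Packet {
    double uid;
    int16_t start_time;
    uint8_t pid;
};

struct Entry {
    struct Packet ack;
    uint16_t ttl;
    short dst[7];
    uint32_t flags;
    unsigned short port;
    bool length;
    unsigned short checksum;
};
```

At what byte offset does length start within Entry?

Packet: @0: uid [8B, align 8] → 8; @8: start_time [2B, align 2] → 10; @10: pid [1B, align 1] → 11; +5 tail pad (align 8); size 16, align 8
@0: ack [16B, align 8] → 16
@16: ttl [2B, align 2] → 18
@18: dst [14B, align 2] → 32
@32: flags [4B, align 4] → 36
@36: port [2B, align 2] → 38
@38: length [1B, align 1] → 39

38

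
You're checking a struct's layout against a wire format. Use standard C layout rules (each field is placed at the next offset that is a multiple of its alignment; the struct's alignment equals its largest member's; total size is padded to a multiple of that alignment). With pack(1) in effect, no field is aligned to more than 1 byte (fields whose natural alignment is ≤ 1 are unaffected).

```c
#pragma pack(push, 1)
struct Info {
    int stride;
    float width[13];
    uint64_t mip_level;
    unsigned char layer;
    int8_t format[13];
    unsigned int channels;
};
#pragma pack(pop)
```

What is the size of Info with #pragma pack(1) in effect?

82

stride at 0 (size 4, align 1) → ends 4
width at 4 (size 52, align 1) → ends 56
mip_level at 56 (size 8, align 1) → ends 64
layer at 64 (size 1, align 1) → ends 65
format at 65 (size 13, align 1) → ends 78
channels at 78 (size 4, align 1) → ends 82
total 82 bytes, alignment 1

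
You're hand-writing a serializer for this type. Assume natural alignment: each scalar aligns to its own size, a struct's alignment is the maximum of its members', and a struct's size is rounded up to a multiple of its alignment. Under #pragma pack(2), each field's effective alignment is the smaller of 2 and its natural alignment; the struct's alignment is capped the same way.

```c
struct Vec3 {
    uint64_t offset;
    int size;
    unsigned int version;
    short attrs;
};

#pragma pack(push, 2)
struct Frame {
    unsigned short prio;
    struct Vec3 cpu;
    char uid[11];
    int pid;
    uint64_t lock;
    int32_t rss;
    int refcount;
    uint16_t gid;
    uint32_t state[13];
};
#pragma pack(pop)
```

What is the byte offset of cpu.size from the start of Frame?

Vec3: @0: offset [8B, align 8] → 8; @8: size [4B, align 4] → 12; @12: version [4B, align 4] → 16; @16: attrs [2B, align 2] → 18; +6 tail pad (align 8); size 24, align 8
@0: prio [2B, align 2] → 2
@2: cpu [24B, align 2] → 26
within Vec3: size at 8
2 + 8 = 10

10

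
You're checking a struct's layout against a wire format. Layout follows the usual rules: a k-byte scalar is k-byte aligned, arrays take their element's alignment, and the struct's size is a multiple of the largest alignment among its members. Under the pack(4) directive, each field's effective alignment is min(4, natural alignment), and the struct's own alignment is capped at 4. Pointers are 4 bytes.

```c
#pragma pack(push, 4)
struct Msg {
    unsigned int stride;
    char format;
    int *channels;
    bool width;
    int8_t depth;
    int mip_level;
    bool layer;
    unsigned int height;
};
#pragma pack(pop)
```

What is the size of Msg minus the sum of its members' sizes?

8

@0: stride [4B, align 4] → 4
@4: format [1B, align 1] → 5
+3 pad (align 4)
@8: channels [4B, align 4] → 12
@12: width [1B, align 1] → 13
@13: depth [1B, align 1] → 14
+2 pad (align 4)
@16: mip_level [4B, align 4] → 20
@20: layer [1B, align 1] → 21
+3 pad (align 4)
@24: height [4B, align 4] → 28
size 28, align 4
data bytes 20, size 28 → padding 8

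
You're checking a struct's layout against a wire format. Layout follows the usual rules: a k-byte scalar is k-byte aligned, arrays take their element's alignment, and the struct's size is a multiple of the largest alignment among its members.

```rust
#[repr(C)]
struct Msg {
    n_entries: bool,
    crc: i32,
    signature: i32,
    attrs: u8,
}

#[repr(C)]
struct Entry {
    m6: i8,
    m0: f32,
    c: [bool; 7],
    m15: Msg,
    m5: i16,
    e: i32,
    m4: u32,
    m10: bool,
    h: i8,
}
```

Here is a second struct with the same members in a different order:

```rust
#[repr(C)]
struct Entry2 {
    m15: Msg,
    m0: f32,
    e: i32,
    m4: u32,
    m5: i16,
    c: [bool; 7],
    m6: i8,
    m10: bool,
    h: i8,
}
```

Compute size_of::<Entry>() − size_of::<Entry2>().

Msg: n_entries at 0 (size 1, align 1) → ends 1; pad 3 to align 4 for crc; crc at 4 (size 4, align 4) → ends 8; signature at 8 (size 4, align 4) → ends 12; attrs at 12 (size 1, align 1) → ends 13; tail pad 3 to reach multiple of 4; total 16 bytes, alignment 4
m6 at 0 (size 1, align 1) → ends 1
pad 3 to align 4 for m0
m0 at 4 (size 4, align 4) → ends 8
c at 8 (size 7, align 1) → ends 15
pad 1 to align 4 for m15
m15 at 16 (size 16, align 4) → ends 32
m5 at 32 (size 2, align 2) → ends 34
pad 2 to align 4 for e
e at 36 (size 4, align 4) → ends 40
m4 at 40 (size 4, align 4) → ends 44
m10 at 44 (size 1, align 1) → ends 45
h at 45 (size 1, align 1) → ends 46
tail pad 2 to reach multiple of 4
total 48 bytes, alignment 4
— Entry2 —
m15 at 0 (size 16, align 4) → ends 16
m0 at 16 (size 4, align 4) → ends 20
e at 20 (size 4, align 4) → ends 24
m4 at 24 (size 4, align 4) → ends 28
m5 at 28 (size 2, align 2) → ends 30
c at 30 (size 7, align 1) → ends 37
m6 at 37 (size 1, align 1) → ends 38
m10 at 38 (size 1, align 1) → ends 39
h at 39 (size 1, align 1) → ends 40
total 40 bytes, alignment 4
48 − 40 = 8

8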